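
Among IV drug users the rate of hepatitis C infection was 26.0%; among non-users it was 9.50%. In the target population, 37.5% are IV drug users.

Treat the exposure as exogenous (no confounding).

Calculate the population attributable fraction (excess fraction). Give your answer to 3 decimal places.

PAF ≈ 0.394

p₁ = 0.26, p₀ = 0.095.
Overall risk P(Y=1) = π·p₁ + (1−π)·p₀ = 0.375×0.26 + 0.625×0.095 = 0.15687.
Under exogeneity, PAF = [P(Y=1) − p₀] / P(Y=1).
PAF = (0.15687 − 0.095) / 0.15687 ≈ 0.3944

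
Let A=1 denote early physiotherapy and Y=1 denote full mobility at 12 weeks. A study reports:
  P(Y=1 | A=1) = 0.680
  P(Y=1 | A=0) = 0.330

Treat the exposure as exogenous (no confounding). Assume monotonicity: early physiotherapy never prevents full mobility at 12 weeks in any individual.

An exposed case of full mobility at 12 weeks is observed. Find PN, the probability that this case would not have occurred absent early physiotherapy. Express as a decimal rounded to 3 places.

PN ≈ 0.515

Let p₁ = 0.68, p₀ = 0.33.
Under exogeneity and monotonicity, PN = (p₁ − p₀) / p₁.
PN = (0.68 − 0.33) / 0.68 = 0.35 / 0.68 ≈ 0.5147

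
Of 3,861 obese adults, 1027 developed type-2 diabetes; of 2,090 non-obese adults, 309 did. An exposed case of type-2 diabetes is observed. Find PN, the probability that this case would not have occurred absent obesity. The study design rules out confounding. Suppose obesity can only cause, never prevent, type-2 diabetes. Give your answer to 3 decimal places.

p₁ = P(outcome | exposed) = 1027/3861 = 0.26599
p₀ = P(outcome | unexposed) = 309/2090 = 0.14785
Under exogeneity and monotonicity, PN = (p₁ − p₀) / p₁.
PN = (0.26599 − 0.14785) / 0.26599 = 0.11815 / 0.26599 ≈ 0.4442

PN ≈ 0.444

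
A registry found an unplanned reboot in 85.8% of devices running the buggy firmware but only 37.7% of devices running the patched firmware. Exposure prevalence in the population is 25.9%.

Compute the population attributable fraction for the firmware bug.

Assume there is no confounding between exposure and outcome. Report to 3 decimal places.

PAF ≈ 0.248

p₁ = 0.858, p₀ = 0.377.
Overall risk P(Y=1) = π·p₁ + (1−π)·p₀ = 0.259×0.858 + 0.741×0.377 = 0.50158.
Under exogeneity, PAF = [P(Y=1) − p₀] / P(Y=1).
PAF = (0.50158 − 0.377) / 0.50158 ≈ 0.2484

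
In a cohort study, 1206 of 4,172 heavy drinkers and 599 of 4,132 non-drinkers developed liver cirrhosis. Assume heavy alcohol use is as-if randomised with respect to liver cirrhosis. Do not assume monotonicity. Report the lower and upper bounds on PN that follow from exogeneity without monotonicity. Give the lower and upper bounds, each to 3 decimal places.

p₁ = P(outcome | exposed) = 1206/4172 = 0.28907
p₀ = P(outcome | unexposed) = 599/4132 = 0.14497
Under exogeneity alone the bounds on PN are max{0,(p₁−p₀)/p₁} ≤ PN ≤ min{1,(1−p₀)/p₁}.
  lower = (p₁ − p₀)/p₁ = 0.1441 / 0.28907 ≈ 0.4985
  upper = min{1, (1 − p₀)/p₁} = 0.85503 / 0.28907 ≈ 2.9579 → capped at 1

0.499 ≤ PN ≤ 1.000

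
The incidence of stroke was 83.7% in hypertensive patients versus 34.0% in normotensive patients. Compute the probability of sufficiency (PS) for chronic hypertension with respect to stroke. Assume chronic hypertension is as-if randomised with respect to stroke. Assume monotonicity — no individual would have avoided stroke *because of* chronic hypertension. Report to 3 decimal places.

p₁ = 0.837, p₀ = 0.34.
Under exogeneity and monotonicity, PS = (p₁ − p₀) / (1 − p₀).
PS = (0.837 − 0.34) / (1 − 0.34) = 0.497 / 0.66 ≈ 0.7530

PS ≈ 0.753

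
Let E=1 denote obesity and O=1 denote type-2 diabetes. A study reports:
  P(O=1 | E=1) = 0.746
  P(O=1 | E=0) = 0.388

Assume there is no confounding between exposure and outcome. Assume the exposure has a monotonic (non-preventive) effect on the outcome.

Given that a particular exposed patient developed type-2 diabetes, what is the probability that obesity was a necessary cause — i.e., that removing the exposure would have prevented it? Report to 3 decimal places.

Let p₁ = 0.746, p₀ = 0.388.
Under exogeneity and monotonicity, PN = (p₁ − p₀) / p₁.
PN = (0.746 − 0.388) / 0.746 = 0.358 / 0.746 ≈ 0.4799

PN ≈ 0.480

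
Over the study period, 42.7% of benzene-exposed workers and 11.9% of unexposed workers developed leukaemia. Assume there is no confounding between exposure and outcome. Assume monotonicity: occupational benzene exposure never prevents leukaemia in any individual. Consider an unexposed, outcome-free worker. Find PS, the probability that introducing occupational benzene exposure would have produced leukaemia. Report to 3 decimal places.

PS ≈ 0.350

p₁ = 0.427, p₀ = 0.119.
Under exogeneity and monotonicity, PS = (p₁ − p₀) / (1 − p₀).
PS = (0.427 − 0.119) / (1 − 0.119) = 0.308 / 0.881 ≈ 0.3496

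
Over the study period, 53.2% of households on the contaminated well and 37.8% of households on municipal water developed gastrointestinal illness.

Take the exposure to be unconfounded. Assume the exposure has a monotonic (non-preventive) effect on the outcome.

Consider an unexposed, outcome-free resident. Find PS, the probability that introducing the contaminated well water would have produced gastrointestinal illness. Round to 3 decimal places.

p₁ = 0.532, p₀ = 0.378.
Under exogeneity and monotonicity, PS = (p₁ − p₀) / (1 − p₀).
PS = (0.532 − 0.378) / (1 − 0.378) = 0.154 / 0.622 ≈ 0.2476

PS ≈ 0.248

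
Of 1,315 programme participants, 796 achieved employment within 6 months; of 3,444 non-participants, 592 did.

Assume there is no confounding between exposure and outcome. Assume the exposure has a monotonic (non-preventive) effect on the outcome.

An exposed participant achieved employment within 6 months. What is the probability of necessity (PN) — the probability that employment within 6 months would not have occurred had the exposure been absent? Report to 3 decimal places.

p₁ = P(outcome | exposed) = 796/1315 = 0.60532
p₀ = P(outcome | unexposed) = 592/3444 = 0.17189
Under exogeneity and monotonicity, PN = (p₁ − p₀) / p₁.
PN = (0.60532 − 0.17189) / 0.60532 = 0.43343 / 0.60532 ≈ 0.7160

PN ≈ 0.716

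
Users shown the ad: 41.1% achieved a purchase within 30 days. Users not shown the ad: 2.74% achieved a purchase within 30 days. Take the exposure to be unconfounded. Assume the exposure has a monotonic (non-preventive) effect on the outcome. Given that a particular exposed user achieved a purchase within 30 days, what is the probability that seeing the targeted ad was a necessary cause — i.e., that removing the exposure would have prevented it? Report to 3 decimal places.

p₁ = 0.411, p₀ = 0.0274.
Under exogeneity and monotonicity, PN = (p₁ − p₀) / p₁.
PN = (0.411 − 0.0274) / 0.411 = 0.3836 / 0.411 ≈ 0.9333

PN ≈ 0.933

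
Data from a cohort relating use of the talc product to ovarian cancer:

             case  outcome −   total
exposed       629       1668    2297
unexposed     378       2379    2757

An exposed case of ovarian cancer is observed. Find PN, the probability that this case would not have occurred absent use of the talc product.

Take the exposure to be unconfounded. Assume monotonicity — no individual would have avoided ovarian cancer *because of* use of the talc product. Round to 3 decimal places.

p₁ = P(outcome | exposed) = 629/2297 = 0.27384
p₀ = P(outcome | unexposed) = 378/2757 = 0.13711
Under exogeneity and monotonicity, PN = (p₁ − p₀) / p₁.
PN = (0.27384 − 0.13711) / 0.27384 = 0.13673 / 0.27384 ≈ 0.4993

PN ≈ 0.499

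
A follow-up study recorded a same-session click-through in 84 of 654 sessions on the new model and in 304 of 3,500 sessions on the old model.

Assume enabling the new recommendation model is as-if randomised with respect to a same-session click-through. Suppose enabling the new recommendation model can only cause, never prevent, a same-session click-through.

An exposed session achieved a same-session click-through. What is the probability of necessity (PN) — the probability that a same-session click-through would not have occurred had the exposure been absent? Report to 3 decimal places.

PN ≈ 0.324

p₁ = P(outcome | exposed) = 84/654 = 0.12844
p₀ = P(outcome | unexposed) = 304/3500 = 0.086857
Under exogeneity and monotonicity, PN = (p₁ − p₀) / p₁.
PN = (0.12844 − 0.086857) / 0.12844 = 0.041583 / 0.12844 ≈ 0.3238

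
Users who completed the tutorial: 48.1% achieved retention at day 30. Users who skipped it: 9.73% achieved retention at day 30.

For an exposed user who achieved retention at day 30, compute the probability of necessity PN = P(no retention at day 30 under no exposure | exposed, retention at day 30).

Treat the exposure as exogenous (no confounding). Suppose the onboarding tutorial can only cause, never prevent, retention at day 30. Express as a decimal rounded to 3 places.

p₁ = 0.481, p₀ = 0.0973.
Under exogeneity and monotonicity, PN = (p₁ − p₀) / p₁.
PN = (0.481 − 0.0973) / 0.481 = 0.3837 / 0.481 ≈ 0.7977

PN ≈ 0.798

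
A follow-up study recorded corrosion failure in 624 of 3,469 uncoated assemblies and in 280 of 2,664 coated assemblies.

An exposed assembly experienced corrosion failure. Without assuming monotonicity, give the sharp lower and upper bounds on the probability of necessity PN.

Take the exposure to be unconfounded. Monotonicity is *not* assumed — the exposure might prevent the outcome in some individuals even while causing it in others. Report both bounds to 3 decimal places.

p₁ = P(outcome | exposed) = 624/3469 = 0.17988
p₀ = P(outcome | unexposed) = 280/2664 = 0.10511
Under exogeneity alone the bounds on PN are max{0,(p₁−p₀)/p₁} ≤ PN ≤ min{1,(1−p₀)/p₁}.
  lower = (p₁ − p₀)/p₁ = 0.074774 / 0.17988 ≈ 0.4157
  upper = min{1, (1 − p₀)/p₁} = 0.89489 / 0.17988 ≈ 4.9750 → capped at 1

0.416 ≤ PN ≤ 1.000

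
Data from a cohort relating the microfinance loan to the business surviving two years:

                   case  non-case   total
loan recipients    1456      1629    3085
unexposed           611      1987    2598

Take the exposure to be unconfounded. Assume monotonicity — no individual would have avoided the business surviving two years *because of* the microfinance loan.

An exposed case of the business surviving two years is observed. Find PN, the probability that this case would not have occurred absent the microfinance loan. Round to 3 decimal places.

PN ≈ 0.502

p₁ = P(outcome | exposed) = 1456/3085 = 0.47196
p₀ = P(outcome | unexposed) = 611/2598 = 0.23518
Under exogeneity and monotonicity, PN = (p₁ − p₀)/p₁.
PN = (0.47196 − 0.23518) / 0.47196 ≈ 0.5017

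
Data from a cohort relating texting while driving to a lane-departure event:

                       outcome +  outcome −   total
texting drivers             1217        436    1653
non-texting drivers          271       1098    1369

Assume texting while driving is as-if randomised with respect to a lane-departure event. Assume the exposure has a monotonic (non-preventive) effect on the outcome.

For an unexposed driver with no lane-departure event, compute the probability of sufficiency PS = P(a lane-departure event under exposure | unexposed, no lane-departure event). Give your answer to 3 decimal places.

p₁ = P(outcome | exposed) = 1217/1653 = 0.73624
p₀ = P(outcome | unexposed) = 271/1369 = 0.19795
Under exogeneity and monotonicity, PS = (p₁ − p₀) / (1 − p₀).
PS = (0.73624 − 0.19795) / (1 − 0.19795) = 0.53828 / 0.80205 ≈ 0.6711

PS ≈ 0.671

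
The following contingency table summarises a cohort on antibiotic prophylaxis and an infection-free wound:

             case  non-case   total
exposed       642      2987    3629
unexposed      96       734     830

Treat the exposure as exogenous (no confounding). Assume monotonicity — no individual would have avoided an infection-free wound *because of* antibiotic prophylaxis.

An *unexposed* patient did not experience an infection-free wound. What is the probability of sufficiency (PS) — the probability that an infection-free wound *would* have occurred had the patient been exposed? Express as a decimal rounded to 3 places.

PS ≈ 0.069

p₁ = P(outcome | exposed) = 642/3629 = 0.17691
p₀ = P(outcome | unexposed) = 96/830 = 0.11566
Under exogeneity and monotonicity, PS = (p₁ − p₀)/(1 − p₀).
PS = (0.17691 − 0.11566) / 0.88434 ≈ 0.0693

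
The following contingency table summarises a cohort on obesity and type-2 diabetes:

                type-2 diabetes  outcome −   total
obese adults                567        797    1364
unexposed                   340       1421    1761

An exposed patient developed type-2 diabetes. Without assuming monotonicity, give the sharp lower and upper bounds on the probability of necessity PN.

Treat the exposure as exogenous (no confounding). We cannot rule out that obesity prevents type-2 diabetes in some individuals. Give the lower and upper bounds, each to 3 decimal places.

0.536 ≤ PN ≤ 1.000

p₁ = P(outcome | exposed) = 567/1364 = 0.41569
p₀ = P(outcome | unexposed) = 340/1761 = 0.19307
Under exogeneity alone the bounds on PN are max{0,(p₁−p₀)/p₁} ≤ PN ≤ min{1,(1−p₀)/p₁}.
  lower = (p₁ − p₀)/p₁ = 0.22262 / 0.41569 ≈ 0.5355
  upper = min{1, (1 − p₀)/p₁} = 0.80693 / 0.41569 ≈ 1.9412 → capped at 1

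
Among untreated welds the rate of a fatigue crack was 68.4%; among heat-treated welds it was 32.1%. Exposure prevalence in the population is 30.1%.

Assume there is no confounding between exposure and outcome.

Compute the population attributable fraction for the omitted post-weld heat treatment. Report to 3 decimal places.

p₁ = 0.684, p₀ = 0.321.
Overall risk P(Y=1) = π·p₁ + (1−π)·p₀ = 0.301×0.684 + 0.699×0.321 = 0.43026.
Under exogeneity, PAF = [P(Y=1) − p₀] / P(Y=1).
PAF = (0.43026 − 0.321) / 0.43026 ≈ 0.2539

PAF ≈ 0.254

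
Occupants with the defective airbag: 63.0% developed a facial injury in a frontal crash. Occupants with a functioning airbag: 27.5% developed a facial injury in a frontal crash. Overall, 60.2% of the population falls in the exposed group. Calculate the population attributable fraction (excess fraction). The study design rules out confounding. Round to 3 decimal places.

PAF ≈ 0.437

p₁ = 0.63, p₀ = 0.275.
Overall risk P(Y=1) = π·p₁ + (1−π)·p₀ = 0.602×0.63 + 0.398×0.275 = 0.48871.
Under exogeneity, PAF = [P(Y=1) − p₀] / P(Y=1).
PAF = (0.48871 − 0.275) / 0.48871 ≈ 0.4373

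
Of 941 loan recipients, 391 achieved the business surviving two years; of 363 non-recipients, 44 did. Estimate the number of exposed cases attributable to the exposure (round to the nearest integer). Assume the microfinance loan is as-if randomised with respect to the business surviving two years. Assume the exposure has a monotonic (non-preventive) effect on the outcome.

p₁ = P(outcome | exposed) = 391/941 = 0.41552
p₀ = P(outcome | unexposed) = 44/363 = 0.12121
PN = (p₁ − p₀)/p₁ = (0.41552 − 0.12121) / 0.41552 ≈ 0.70828.
Attributable cases ≈ PN × (exposed cases) = 0.70828 × 391 ≈ 276.94.

about 277 cases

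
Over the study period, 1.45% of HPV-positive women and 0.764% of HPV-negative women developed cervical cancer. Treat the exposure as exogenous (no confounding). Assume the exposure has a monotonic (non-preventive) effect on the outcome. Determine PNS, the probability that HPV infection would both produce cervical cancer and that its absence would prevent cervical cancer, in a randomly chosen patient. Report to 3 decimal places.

PNS ≈ 0.007

p₁ = 0.0145, p₀ = 0.00764.
Under exogeneity and monotonicity, PNS = p₁ − p₀.
PNS = 0.0145 − 0.00764 = 0.00686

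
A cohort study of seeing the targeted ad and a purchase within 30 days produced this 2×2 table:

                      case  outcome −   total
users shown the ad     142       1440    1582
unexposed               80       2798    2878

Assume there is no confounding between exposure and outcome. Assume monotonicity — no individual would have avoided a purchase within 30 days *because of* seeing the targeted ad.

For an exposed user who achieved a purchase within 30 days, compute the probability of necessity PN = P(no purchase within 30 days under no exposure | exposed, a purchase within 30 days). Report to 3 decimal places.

PN ≈ 0.690

p₁ = P(outcome | exposed) = 142/1582 = 0.08976
p₀ = P(outcome | unexposed) = 80/2878 = 0.027797
Under exogeneity and monotonicity, PN = (p₁ − p₀)/p₁.
PN = (0.08976 − 0.027797) / 0.08976 ≈ 0.6903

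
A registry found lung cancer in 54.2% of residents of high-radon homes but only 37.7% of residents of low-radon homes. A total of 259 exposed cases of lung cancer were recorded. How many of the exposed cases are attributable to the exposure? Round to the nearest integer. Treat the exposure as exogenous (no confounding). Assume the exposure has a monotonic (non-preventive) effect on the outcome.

about 79 cases

p₁ = 0.542, p₀ = 0.377.
PN = (p₁ − p₀)/p₁ = (0.542 − 0.377) / 0.542 ≈ 0.30443.
Attributable cases ≈ PN × (exposed cases) = 0.30443 × 259 ≈ 78.85.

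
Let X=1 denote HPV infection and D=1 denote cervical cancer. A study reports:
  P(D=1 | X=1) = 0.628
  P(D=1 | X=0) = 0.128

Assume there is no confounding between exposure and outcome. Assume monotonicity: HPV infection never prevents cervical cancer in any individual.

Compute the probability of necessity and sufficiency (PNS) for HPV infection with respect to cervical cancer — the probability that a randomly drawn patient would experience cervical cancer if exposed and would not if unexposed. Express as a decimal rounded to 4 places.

PNS ≈ 0.5000

Let p₁ = 0.628, p₀ = 0.128.
Under exogeneity and monotonicity, PNS = p₁ − p₀.
PNS = 0.628 − 0.128 = 0.5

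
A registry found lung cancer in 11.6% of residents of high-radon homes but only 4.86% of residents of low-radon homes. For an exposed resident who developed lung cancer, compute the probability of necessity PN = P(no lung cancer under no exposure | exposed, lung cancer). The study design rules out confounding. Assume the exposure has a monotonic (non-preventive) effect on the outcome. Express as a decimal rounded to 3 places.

PN ≈ 0.581

p₁ = 0.116, p₀ = 0.0486.
Under exogeneity and monotonicity, PN = (p₁ − p₀) / p₁.
PN = (0.116 − 0.0486) / 0.116 = 0.0674 / 0.116 ≈ 0.5810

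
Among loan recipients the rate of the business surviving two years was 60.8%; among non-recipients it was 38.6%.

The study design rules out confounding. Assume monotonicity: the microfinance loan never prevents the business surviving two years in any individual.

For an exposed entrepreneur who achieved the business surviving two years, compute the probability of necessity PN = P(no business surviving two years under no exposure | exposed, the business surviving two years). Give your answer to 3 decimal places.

PN ≈ 0.365

p₁ = 0.608, p₀ = 0.386.
Under exogeneity and monotonicity, PN = (p₁ − p₀) / p₁.
PN = (0.608 − 0.386) / 0.608 = 0.222 / 0.608 ≈ 0.3651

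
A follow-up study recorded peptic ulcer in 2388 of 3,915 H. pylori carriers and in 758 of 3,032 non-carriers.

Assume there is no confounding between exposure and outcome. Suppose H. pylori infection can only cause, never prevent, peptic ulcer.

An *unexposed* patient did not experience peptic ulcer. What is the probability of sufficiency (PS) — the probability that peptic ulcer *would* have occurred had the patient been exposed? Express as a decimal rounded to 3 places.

PS ≈ 0.480

p₁ = P(outcome | exposed) = 2388/3915 = 0.60996
p₀ = P(outcome | unexposed) = 758/3032 = 0.25
Under exogeneity and monotonicity, PS = (p₁ − p₀) / (1 − p₀).
PS = (0.60996 − 0.25) / (1 − 0.25) = 0.35996 / 0.75 ≈ 0.4799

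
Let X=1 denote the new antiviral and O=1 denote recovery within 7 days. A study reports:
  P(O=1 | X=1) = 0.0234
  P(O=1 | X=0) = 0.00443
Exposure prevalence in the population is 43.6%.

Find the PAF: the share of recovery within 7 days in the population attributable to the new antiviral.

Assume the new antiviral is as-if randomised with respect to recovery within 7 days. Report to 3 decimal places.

PAF ≈ 0.651

Let p₁ = 0.0234, p₀ = 0.00443.
Overall risk P(Y=1) = π·p₁ + (1−π)·p₀ = 0.436×0.0234 + 0.564×0.00443 = 0.012701.
Under exogeneity, PAF = [P(Y=1) − p₀] / P(Y=1).
PAF = (0.012701 − 0.00443) / 0.012701 ≈ 0.6512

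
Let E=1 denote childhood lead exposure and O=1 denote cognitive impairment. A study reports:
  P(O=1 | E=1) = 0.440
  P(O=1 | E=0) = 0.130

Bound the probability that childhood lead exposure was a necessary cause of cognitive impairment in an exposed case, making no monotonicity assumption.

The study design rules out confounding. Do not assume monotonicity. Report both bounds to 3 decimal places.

Let p₁ = 0.44, p₀ = 0.13.
Under exogeneity alone the bounds on PN are max{0,(p₁−p₀)/p₁} ≤ PN ≤ min{1,(1−p₀)/p₁}.
  lower = (p₁ − p₀)/p₁ = 0.31 / 0.44 ≈ 0.7045
  upper = min{1, (1 − p₀)/p₁} = 0.87 / 0.44 ≈ 1.9773 → capped at 1

0.705 ≤ PN ≤ 1.000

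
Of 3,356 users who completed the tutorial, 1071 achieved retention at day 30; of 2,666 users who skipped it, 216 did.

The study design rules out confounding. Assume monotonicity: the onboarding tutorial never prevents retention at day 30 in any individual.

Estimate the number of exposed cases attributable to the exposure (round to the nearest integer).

about 799 cases

p₁ = P(outcome | exposed) = 1071/3356 = 0.31913
p₀ = P(outcome | unexposed) = 216/2666 = 0.08102
PN = (p₁ − p₀)/p₁ = (0.31913 − 0.08102) / 0.31913 ≈ 0.74612.
Attributable cases ≈ PN × (exposed cases) = 0.74612 × 1071 ≈ 799.10.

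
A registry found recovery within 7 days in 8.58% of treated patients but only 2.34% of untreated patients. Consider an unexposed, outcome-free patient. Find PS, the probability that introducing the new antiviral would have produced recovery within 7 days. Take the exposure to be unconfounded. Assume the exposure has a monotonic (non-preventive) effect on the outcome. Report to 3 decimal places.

PS ≈ 0.064

p₁ = 0.0858, p₀ = 0.0234.
Under exogeneity and monotonicity, PS = (p₁ − p₀) / (1 − p₀).
PS = (0.0858 − 0.0234) / (1 − 0.0234) = 0.0624 / 0.9766 ≈ 0.0639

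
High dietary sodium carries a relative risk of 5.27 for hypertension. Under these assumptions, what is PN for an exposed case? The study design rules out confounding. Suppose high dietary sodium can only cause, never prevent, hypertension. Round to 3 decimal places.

PN ≈ 0.810

Under exogeneity and monotonicity, PN = (RR − 1) / RR = 1 − 1/RR.
PN = (5.27 − 1) / 5.27 = 4.27 / 5.27 ≈ 0.8102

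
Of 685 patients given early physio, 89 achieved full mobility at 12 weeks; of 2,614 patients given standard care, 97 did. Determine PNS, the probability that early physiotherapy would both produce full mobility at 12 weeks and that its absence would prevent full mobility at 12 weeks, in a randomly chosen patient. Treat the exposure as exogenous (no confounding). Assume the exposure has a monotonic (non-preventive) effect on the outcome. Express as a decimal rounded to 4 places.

PNS ≈ 0.0928

p₁ = P(outcome | exposed) = 89/685 = 0.12993
p₀ = P(outcome | unexposed) = 97/2614 = 0.037108
Under exogeneity and monotonicity, PNS = p₁ − p₀.
PNS = 0.12993 − 0.037108 = 0.092819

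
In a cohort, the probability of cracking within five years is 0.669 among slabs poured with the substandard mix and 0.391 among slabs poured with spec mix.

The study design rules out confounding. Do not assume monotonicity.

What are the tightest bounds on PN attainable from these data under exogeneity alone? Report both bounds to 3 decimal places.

Let p₁ = 0.669, p₀ = 0.391.
Under exogeneity alone the bounds on PN are max{0,(p₁−p₀)/p₁} ≤ PN ≤ min{1,(1−p₀)/p₁}.
  lower = (p₁ − p₀)/p₁ = 0.278 / 0.669 ≈ 0.4155
  upper = min{1, (1 − p₀)/p₁} = 0.609 / 0.669 ≈ 0.9103

0.416 ≤ PN ≤ 0.910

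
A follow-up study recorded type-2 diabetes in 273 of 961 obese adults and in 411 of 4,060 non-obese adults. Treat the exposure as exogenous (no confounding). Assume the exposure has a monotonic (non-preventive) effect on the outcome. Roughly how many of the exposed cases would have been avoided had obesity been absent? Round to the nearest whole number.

about 176 cases

p₁ = P(outcome | exposed) = 273/961 = 0.28408
p₀ = P(outcome | unexposed) = 411/4060 = 0.10123
PN = (p₁ − p₀)/p₁ = (0.28408 − 0.10123) / 0.28408 ≈ 0.64365.
Attributable cases ≈ PN × (exposed cases) = 0.64365 × 273 ≈ 175.72.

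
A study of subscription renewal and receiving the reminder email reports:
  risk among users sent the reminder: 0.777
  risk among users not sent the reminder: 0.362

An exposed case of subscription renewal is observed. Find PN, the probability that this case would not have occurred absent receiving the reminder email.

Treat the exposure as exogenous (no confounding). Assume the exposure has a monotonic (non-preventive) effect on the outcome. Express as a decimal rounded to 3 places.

PN ≈ 0.534

Let p₁ = 0.777, p₀ = 0.362.
Under exogeneity and monotonicity, PN = (p₁ − p₀) / p₁.
PN = (0.777 − 0.362) / 0.777 = 0.415 / 0.777 ≈ 0.5341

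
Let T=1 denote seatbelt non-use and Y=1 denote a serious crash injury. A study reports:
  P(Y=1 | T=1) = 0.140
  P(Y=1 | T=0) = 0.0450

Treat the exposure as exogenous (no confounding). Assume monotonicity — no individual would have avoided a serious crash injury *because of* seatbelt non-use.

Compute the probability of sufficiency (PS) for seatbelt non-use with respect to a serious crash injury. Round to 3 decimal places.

PS ≈ 0.099

Let p₁ = 0.14, p₀ = 0.045.
Under exogeneity and monotonicity, PS = (p₁ − p₀) / (1 − p₀).
PS = (0.14 − 0.045) / (1 − 0.045) = 0.095 / 0.955 ≈ 0.0995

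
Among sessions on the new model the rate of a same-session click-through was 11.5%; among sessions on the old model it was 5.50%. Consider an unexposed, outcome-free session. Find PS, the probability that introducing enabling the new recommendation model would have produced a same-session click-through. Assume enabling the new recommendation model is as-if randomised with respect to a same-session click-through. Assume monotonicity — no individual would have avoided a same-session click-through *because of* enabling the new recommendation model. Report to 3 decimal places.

PS ≈ 0.063

p₁ = 0.115, p₀ = 0.055.
Under exogeneity and monotonicity, PS = (p₁ − p₀) / (1 − p₀).
PS = (0.115 − 0.055) / (1 − 0.055) = 0.06 / 0.945 ≈ 0.0635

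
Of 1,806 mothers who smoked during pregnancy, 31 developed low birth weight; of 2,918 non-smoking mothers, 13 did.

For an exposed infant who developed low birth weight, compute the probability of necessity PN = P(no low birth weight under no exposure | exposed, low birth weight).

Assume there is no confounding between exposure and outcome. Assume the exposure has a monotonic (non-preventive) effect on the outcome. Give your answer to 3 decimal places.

p₁ = P(outcome | exposed) = 31/1806 = 0.017165
p₀ = P(outcome | unexposed) = 13/2918 = 0.0044551
Under exogeneity and monotonicity, PN = (p₁ − p₀) / p₁.
PN = (0.017165 − 0.0044551) / 0.017165 = 0.01271 / 0.017165 ≈ 0.7405

PN ≈ 0.740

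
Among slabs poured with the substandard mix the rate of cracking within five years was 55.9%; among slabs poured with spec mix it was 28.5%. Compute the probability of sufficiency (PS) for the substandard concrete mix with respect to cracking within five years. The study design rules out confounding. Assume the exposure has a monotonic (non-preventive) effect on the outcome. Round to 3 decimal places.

PS ≈ 0.383

p₁ = 0.559, p₀ = 0.285.
Under exogeneity and monotonicity, PS = (p₁ − p₀) / (1 − p₀).
PS = (0.559 − 0.285) / (1 − 0.285) = 0.274 / 0.715 ≈ 0.3832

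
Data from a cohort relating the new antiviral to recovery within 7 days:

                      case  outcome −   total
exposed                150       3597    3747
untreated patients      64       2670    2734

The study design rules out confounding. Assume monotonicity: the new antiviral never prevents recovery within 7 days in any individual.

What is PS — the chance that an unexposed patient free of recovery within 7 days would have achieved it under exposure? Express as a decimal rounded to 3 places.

PS ≈ 0.017

p₁ = P(outcome | exposed) = 150/3747 = 0.040032
p₀ = P(outcome | unexposed) = 64/2734 = 0.023409
Under exogeneity and monotonicity, PS = (p₁ − p₀)/(1 − p₀).
PS = (0.040032 − 0.023409) / 0.97659 ≈ 0.0170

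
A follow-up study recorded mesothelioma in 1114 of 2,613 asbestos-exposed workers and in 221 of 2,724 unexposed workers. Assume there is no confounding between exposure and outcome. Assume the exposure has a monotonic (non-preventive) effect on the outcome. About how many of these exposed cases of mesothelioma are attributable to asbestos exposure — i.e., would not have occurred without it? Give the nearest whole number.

about 902 cases

p₁ = P(outcome | exposed) = 1114/2613 = 0.42633
p₀ = P(outcome | unexposed) = 221/2724 = 0.081131
PN = (p₁ − p₀)/p₁ = (0.42633 − 0.081131) / 0.42633 ≈ 0.80970.
Attributable cases ≈ PN × (exposed cases) = 0.80970 × 1114 ≈ 902.01.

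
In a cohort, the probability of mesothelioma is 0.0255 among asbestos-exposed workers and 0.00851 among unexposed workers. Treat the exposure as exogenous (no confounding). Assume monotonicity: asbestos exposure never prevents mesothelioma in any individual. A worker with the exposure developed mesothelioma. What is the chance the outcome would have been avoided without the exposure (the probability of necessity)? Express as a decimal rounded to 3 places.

PN ≈ 0.666

Let p₁ = 0.0255, p₀ = 0.00851.
Under exogeneity and monotonicity, PN = (p₁ − p₀) / p₁.
PN = (0.0255 − 0.00851) / 0.0255 = 0.01699 / 0.0255 ≈ 0.6663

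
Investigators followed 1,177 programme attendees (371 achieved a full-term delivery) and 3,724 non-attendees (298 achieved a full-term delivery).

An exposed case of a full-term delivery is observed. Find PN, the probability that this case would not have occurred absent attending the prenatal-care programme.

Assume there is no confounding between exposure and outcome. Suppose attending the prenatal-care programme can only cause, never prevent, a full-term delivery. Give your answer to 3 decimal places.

PN ≈ 0.746

p₁ = P(outcome | exposed) = 371/1177 = 0.31521
p₀ = P(outcome | unexposed) = 298/3724 = 0.080021
Under exogeneity and monotonicity, PN = (p₁ − p₀) / p₁.
PN = (0.31521 − 0.080021) / 0.31521 = 0.23519 / 0.31521 ≈ 0.7461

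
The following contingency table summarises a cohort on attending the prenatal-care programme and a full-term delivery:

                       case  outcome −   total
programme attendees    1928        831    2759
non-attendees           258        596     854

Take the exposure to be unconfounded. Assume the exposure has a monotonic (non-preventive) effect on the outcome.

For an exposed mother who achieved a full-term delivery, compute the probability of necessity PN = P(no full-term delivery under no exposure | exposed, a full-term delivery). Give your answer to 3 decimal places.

PN ≈ 0.568

p₁ = P(outcome | exposed) = 1928/2759 = 0.6988
p₀ = P(outcome | unexposed) = 258/854 = 0.30211
Under exogeneity and monotonicity, PN = (p₁ − p₀)/p₁.
PN = (0.6988 − 0.30211) / 0.6988 ≈ 0.5677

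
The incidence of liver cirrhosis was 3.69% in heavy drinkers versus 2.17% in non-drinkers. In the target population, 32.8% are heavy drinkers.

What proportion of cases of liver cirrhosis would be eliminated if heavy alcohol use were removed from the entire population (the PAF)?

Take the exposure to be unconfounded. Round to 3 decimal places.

PAF ≈ 0.187

p₁ = 0.0369, p₀ = 0.0217.
Overall risk P(Y=1) = π·p₁ + (1−π)·p₀ = 0.328×0.0369 + 0.672×0.0217 = 0.026686.
Under exogeneity, PAF = [P(Y=1) − p₀] / P(Y=1).
PAF = (0.026686 − 0.0217) / 0.026686 ≈ 0.1868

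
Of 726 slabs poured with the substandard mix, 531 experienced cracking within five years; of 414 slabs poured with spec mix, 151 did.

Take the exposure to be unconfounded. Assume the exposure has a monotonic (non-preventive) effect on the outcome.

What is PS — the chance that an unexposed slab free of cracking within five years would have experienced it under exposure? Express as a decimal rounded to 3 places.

p₁ = P(outcome | exposed) = 531/726 = 0.7314
p₀ = P(outcome | unexposed) = 151/414 = 0.36473
Under exogeneity and monotonicity, PS = (p₁ − p₀) / (1 − p₀).
PS = (0.7314 − 0.36473) / (1 − 0.36473) = 0.36667 / 0.63527 ≈ 0.5772

PS ≈ 0.577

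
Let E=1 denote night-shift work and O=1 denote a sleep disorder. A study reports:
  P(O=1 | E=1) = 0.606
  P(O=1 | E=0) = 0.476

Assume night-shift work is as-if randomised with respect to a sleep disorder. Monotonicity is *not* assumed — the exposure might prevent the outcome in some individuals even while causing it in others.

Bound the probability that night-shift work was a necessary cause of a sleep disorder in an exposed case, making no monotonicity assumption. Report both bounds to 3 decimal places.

Let p₁ = 0.606, p₀ = 0.476.
Under exogeneity alone the bounds on PN are max{0,(p₁−p₀)/p₁} ≤ PN ≤ min{1,(1−p₀)/p₁}.
  lower = (p₁ − p₀)/p₁ = 0.13 / 0.606 ≈ 0.2145
  upper = min{1, (1 − p₀)/p₁} = 0.524 / 0.606 ≈ 0.8647

0.215 ≤ PN ≤ 0.865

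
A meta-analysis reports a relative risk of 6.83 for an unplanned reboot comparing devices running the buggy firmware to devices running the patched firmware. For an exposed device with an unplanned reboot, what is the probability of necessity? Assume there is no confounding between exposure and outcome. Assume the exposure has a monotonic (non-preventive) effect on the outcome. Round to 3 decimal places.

PN ≈ 0.854

Under exogeneity and monotonicity, PN = (RR − 1) / RR = 1 − 1/RR.
PN = (6.83 − 1) / 6.83 = 5.83 / 6.83 ≈ 0.8536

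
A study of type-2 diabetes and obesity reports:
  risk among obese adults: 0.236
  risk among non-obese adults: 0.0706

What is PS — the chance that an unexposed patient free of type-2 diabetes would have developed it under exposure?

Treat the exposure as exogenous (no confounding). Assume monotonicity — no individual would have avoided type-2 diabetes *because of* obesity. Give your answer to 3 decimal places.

Let p₁ = 0.236, p₀ = 0.0706.
Under exogeneity and monotonicity, PS = (p₁ − p₀) / (1 − p₀).
PS = (0.236 − 0.0706) / (1 − 0.0706) = 0.1654 / 0.9294 ≈ 0.1780

PS ≈ 0.178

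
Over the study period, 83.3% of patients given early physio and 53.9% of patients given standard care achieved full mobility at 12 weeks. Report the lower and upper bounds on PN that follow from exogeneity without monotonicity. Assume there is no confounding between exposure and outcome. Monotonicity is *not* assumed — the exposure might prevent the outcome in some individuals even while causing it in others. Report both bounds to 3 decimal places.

p₁ = 0.833, p₀ = 0.539.
Under exogeneity alone the bounds on PN are max{0,(p₁−p₀)/p₁} ≤ PN ≤ min{1,(1−p₀)/p₁}.
  lower = (p₁ − p₀)/p₁ = 0.294 / 0.833 ≈ 0.3529
  upper = min{1, (1 − p₀)/p₁} = 0.461 / 0.833 ≈ 0.5534

0.353 ≤ PN ≤ 0.553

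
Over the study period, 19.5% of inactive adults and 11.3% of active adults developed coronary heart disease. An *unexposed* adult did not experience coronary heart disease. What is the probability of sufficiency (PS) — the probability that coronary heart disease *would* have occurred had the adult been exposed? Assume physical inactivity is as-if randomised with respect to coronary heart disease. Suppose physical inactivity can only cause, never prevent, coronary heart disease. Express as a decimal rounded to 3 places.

PS ≈ 0.092

p₁ = 0.195, p₀ = 0.113.
Under exogeneity and monotonicity, PS = (p₁ − p₀) / (1 − p₀).
PS = (0.195 − 0.113) / (1 − 0.113) = 0.082 / 0.887 ≈ 0.0924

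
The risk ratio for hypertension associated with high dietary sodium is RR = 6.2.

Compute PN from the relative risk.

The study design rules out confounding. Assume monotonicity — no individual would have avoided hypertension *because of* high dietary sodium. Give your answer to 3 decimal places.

PN ≈ 0.839

Under exogeneity and monotonicity, PN = (RR − 1) / RR = 1 − 1/RR.
PN = (6.2 − 1) / 6.2 = 5.2 / 6.2 ≈ 0.8387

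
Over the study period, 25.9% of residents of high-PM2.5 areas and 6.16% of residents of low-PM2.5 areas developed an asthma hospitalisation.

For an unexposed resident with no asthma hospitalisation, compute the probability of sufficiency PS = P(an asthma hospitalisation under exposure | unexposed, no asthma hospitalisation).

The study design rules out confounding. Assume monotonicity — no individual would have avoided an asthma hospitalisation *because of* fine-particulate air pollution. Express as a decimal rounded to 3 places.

p₁ = 0.259, p₀ = 0.0616.
Under exogeneity and monotonicity, PS = (p₁ − p₀) / (1 − p₀).
PS = (0.259 − 0.0616) / (1 − 0.0616) = 0.1974 / 0.9384 ≈ 0.2104

PS ≈ 0.210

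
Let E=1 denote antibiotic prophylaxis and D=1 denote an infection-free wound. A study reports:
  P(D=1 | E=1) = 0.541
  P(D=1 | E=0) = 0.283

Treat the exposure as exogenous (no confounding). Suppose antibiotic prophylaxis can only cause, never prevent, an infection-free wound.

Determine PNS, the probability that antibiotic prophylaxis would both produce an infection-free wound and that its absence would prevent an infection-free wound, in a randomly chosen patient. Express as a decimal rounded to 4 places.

PNS ≈ 0.2580

Let p₁ = 0.541, p₀ = 0.283.
Under exogeneity and monotonicity, PNS = p₁ − p₀.
PNS = 0.541 − 0.283 = 0.258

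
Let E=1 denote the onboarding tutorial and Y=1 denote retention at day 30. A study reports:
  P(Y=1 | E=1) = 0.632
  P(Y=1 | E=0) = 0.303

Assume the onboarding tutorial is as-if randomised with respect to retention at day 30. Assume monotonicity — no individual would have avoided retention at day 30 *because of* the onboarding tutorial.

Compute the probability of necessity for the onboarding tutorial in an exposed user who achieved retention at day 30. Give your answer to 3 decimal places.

Let p₁ = 0.632, p₀ = 0.303.
Under exogeneity and monotonicity, PN = (p₁ − p₀) / p₁.
PN = (0.632 − 0.303) / 0.632 = 0.329 / 0.632 ≈ 0.5206

PN ≈ 0.521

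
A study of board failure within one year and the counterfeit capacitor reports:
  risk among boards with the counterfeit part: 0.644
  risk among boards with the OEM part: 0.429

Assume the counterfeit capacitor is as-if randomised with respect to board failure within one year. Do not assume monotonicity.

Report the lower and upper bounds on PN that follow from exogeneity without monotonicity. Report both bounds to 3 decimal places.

0.334 ≤ PN ≤ 0.887

Let p₁ = 0.644, p₀ = 0.429.
Under exogeneity alone the bounds on PN are max{0,(p₁−p₀)/p₁} ≤ PN ≤ min{1,(1−p₀)/p₁}.
  lower = (p₁ − p₀)/p₁ = 0.215 / 0.644 ≈ 0.3339
  upper = min{1, (1 − p₀)/p₁} = 0.571 / 0.644 ≈ 0.8866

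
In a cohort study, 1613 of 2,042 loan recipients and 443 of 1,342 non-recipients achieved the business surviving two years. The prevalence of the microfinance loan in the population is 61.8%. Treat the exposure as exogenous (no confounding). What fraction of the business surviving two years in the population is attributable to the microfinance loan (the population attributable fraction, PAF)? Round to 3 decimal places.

PAF ≈ 0.463

p₁ = P(outcome | exposed) = 1613/2042 = 0.78991
p₀ = P(outcome | unexposed) = 443/1342 = 0.3301
Overall risk P(Y=1) = π·p₁ + (1−π)·p₀ = 0.618×0.78991 + 0.382×0.3301 = 0.61427.
Under exogeneity, PAF = [P(Y=1) − p₀] / P(Y=1).
PAF = (0.61427 − 0.3301) / 0.61427 ≈ 0.4626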